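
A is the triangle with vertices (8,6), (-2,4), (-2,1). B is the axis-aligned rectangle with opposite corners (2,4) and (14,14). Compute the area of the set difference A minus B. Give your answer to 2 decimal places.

|A| = 15, |A∩B| = 4.4.
|A ∖ B| = |A| − |A∩B| = 15 − 4.4 = 10.60.

10.60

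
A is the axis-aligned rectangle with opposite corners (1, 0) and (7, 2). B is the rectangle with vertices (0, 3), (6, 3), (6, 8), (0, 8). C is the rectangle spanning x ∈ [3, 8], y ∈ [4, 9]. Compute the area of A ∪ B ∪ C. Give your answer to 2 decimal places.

55.00

By inclusion–exclusion:
Individual areas: |A| = 12, |B| = 30, |C| = 25.
|A∩B| = 0 (no overlap).
|A∩C| = 0 (no overlap).
|B∩C|: x∈[3,6], y∈[4,8] → 3·4 = 12.
|A∩B∩C| = 0.
|A ∪ B ∪ C| = 67 − 12 + 0 = 55.00.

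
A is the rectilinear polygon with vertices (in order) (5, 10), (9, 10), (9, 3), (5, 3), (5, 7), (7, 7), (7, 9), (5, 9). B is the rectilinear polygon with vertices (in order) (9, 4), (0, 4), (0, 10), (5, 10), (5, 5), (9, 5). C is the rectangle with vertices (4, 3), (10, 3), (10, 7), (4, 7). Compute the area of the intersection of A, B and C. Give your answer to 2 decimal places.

4.00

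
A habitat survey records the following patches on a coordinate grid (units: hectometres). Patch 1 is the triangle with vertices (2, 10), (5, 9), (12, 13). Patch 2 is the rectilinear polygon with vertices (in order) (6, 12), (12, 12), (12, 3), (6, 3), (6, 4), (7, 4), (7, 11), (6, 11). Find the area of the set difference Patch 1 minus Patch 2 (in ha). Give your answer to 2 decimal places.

6.55

|Patch 1| = 9.5, |Patch 1∩Patch 2| = 2.9512.
|Patch 1 ∖ Patch 2| = |Patch 1| − |Patch 1∩Patch 2| = 9.5 − 2.9512 = 6.55.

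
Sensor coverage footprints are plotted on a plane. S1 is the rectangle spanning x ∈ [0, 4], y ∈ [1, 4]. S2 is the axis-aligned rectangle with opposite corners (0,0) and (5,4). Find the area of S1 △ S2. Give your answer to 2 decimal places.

|S1∩S2|: x∈[0,4], y∈[1,4] → 4·3 = 12.
|S1 △ S2| = |S1| + |S2| − 2·|S1∩S2| = 12 + 20 − 24 = 8.00.

8.00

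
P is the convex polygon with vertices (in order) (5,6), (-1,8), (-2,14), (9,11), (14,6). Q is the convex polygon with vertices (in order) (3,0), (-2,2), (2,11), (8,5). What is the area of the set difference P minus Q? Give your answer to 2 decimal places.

|P| = 73, |P∩Q| = 14.0968.
|P ∖ Q| = |P| − |P∩Q| = 73 − 14.0968 = 58.90.

58.90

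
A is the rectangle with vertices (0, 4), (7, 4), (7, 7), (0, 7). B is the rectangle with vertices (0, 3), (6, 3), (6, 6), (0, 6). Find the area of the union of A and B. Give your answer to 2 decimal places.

By inclusion–exclusion:
Individual areas: |A| = 21, |B| = 18.
|A∩B|: x∈[0,6], y∈[4,6] → 6·2 = 12.
|A ∪ B| = 39 − 12 = 27.00.

27.00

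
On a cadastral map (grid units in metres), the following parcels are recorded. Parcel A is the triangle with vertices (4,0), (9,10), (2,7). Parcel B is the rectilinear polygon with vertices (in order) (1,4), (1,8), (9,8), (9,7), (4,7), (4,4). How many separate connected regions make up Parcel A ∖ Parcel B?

Parcel A ∖ Parcel B splits into 2 disjoint pieces (area 14.5357, area 3.6667).

2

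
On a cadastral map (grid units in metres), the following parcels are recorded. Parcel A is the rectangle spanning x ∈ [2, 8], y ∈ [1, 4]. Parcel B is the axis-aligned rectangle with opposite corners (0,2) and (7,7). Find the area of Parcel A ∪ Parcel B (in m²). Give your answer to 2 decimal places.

By inclusion–exclusion:
Individual areas: |Parcel A| = 18, |Parcel B| = 35.
|Parcel A∩Parcel B|: x∈[2,7], y∈[2,4] → 5·2 = 10.
|Parcel A ∪ Parcel B| = 53 − 10 = 43.00.

43.00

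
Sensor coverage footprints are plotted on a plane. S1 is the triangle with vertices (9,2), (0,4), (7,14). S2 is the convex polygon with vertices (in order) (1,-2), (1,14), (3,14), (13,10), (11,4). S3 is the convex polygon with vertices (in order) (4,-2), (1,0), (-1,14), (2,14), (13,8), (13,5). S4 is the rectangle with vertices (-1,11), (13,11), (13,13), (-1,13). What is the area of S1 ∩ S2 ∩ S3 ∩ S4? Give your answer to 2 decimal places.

The intersection is the polygon with vertices (5.618,12.026), (7.5,11), (4.9,11).
By the shoelace formula its area is 1.33.

1.33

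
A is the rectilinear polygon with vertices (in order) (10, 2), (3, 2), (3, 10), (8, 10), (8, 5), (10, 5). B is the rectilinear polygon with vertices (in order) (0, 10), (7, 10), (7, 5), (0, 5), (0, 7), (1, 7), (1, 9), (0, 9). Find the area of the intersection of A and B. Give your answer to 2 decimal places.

20.00

The intersection is the polygon with vertices (3,10), (7,10), (7,5), (3,5).
By the shoelace formula its area is 20.00.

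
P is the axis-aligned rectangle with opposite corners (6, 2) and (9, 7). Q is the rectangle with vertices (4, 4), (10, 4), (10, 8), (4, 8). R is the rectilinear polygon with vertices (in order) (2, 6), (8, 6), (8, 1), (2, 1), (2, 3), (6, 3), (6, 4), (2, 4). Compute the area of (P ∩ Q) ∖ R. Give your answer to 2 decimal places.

|P ∩ Q| = 9.
|(P ∩ Q) ∩ R| = 4.
|(P ∩ Q) ∖ R| = 9 − 4 = 5.00.

5.00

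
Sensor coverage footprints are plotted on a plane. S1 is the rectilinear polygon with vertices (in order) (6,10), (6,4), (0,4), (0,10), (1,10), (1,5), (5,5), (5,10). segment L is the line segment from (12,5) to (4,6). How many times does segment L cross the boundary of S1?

2

The segment meets the boundary at (5,5.875), (6,5.75).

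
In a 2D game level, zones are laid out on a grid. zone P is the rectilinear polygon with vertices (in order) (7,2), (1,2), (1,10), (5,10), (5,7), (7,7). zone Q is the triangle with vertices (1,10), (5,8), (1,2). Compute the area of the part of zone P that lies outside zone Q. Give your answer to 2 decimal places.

|zone P| = 42, |zone P∩zone Q| = 16.
|zone P ∖ zone Q| = |zone P| − |zone P∩zone Q| = 42 − 16 = 26.00.

26.00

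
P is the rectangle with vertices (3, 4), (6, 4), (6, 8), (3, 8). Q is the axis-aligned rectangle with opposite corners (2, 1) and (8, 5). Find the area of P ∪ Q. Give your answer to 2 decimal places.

By inclusion–exclusion:
Individual areas: |P| = 12, |Q| = 24.
|P∩Q|: x∈[3,6], y∈[4,5] → 3·1 = 3.
|P ∪ Q| = 36 − 3 = 33.00.

33.00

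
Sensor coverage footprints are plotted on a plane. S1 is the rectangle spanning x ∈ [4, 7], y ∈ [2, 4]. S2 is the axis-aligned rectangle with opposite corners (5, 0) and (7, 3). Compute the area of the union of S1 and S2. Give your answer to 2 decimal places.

10.00

By inclusion–exclusion:
Individual areas: |S1| = 6, |S2| = 6.
|S1∩S2|: x∈[5,7], y∈[2,3] → 2·1 = 2.
|S1 ∪ S2| = 12 − 2 = 10.00.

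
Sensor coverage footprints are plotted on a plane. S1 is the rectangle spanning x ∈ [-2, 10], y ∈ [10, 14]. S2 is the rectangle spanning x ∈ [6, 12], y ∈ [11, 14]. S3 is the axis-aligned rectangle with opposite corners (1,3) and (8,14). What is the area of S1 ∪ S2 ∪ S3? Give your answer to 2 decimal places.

103.00

By inclusion–exclusion:
Individual areas: |S1| = 48, |S2| = 18, |S3| = 77.
|S1∩S2|: x∈[6,10], y∈[11,14] → 4·3 = 12.
|S1∩S3|: x∈[1,8], y∈[10,14] → 7·4 = 28.
|S2∩S3|: x∈[6,8], y∈[11,14] → 2·3 = 6.
|S1∩S2∩S3| = 6.
|S1 ∪ S2 ∪ S3| = 143 − 46 + 6 = 103.00.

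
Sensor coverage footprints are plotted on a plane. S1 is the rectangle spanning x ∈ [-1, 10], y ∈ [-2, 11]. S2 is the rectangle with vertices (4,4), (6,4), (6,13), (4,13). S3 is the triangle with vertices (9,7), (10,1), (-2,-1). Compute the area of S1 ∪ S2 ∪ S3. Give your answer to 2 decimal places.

By inclusion–exclusion:
Individual areas: |S1| = 143, |S2| = 18, |S3| = 37.
|S1∩S2|: x∈[4,6], y∈[4,11] → 2·7 = 14.
|S1∩S3| = 36.7197.
|S2∩S3| = 0.4602.
|S1∩S2∩S3| = 0.4602.
|S1 ∪ S2 ∪ S3| = 198 − 51.1799 + 0.4602 = 147.28.

147.28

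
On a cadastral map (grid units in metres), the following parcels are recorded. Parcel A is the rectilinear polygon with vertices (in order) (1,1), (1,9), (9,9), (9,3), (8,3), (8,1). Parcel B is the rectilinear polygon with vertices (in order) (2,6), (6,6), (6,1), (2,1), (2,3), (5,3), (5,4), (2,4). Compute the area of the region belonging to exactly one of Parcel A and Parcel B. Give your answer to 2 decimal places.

45.00

|Parcel A| = 62, |Parcel B| = 17, |Parcel A∩Parcel B| = 17.
|Parcel A △ Parcel B| = |Parcel A| + |Parcel B| − 2·|Parcel A∩Parcel B| = 62 + 17 − 34 = 45.00.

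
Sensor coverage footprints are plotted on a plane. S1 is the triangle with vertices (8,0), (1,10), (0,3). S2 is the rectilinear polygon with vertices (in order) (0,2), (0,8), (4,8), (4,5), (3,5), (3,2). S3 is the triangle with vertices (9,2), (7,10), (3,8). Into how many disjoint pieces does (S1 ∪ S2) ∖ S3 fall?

1

(S1 ∪ S2) ∖ S3 is a single connected region.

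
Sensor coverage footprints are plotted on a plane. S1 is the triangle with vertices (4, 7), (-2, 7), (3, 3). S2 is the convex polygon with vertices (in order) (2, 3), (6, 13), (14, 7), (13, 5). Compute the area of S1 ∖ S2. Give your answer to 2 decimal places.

|S1| = 12, |S1∩S2| = 2.4758.
|S1 ∖ S2| = |S1| − |S1∩S2| = 12 − 2.4758 = 9.52.

9.52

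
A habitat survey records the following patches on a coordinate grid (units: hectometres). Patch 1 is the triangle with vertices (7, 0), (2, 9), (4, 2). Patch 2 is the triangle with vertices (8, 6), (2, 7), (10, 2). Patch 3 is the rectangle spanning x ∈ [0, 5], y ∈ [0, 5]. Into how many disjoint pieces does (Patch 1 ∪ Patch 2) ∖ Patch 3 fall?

2

(Patch 1 ∪ Patch 2) ∖ Patch 3 splits into 2 disjoint pieces (area 2.2667, area 12.7767).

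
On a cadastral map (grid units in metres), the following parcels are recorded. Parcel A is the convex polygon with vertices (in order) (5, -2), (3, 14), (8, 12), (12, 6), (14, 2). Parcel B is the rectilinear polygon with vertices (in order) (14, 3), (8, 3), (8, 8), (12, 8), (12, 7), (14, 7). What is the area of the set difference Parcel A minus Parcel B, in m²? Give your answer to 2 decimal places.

76.08

|Parcel A| = 97, |Parcel A∩Parcel B| = 20.9167.
|Parcel A ∖ Parcel B| = |Parcel A| − |Parcel A∩Parcel B| = 97 − 20.9167 = 76.08.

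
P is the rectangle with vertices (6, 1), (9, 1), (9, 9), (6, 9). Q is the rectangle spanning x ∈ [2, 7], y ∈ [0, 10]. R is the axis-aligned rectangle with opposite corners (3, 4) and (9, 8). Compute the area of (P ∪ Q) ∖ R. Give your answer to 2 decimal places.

|P ∪ Q| = 66.
|(P ∪ Q) ∩ R| = 24.
|(P ∪ Q) ∖ R| = 66 − 24 = 42.00.

42.00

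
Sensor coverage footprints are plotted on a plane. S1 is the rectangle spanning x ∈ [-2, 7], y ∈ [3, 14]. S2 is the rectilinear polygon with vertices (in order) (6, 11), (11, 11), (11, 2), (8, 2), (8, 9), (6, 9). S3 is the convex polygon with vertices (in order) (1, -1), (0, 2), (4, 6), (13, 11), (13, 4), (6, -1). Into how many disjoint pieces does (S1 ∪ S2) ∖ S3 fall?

2

(S1 ∪ S2) ∖ S3 splits into 2 disjoint pieces (area 90.8333, area 0.2286).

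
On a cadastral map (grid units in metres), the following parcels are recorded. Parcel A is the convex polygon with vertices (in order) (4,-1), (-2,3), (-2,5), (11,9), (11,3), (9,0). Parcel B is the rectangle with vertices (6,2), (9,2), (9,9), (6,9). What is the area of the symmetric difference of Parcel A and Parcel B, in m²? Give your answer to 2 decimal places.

|Parcel A| = 84.5, |Parcel B| = 21, |Parcel A∩Parcel B| = 17.7692.
|Parcel A △ Parcel B| = |Parcel A| + |Parcel B| − 2·|Parcel A∩Parcel B| = 84.5 + 21 − 35.5385 = 69.96.

69.96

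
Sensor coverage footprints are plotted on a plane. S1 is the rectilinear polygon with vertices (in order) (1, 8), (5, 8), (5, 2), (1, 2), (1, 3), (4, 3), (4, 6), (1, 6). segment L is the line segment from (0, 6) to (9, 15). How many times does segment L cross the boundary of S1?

The segment meets the boundary at (2,8), (1,7).

2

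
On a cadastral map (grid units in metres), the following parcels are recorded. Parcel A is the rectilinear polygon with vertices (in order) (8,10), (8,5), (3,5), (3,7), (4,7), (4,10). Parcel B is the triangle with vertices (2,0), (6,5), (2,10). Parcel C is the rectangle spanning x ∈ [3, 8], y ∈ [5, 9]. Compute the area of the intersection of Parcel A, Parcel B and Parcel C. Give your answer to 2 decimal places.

4.50

The intersection is the polygon with vertices (3,7), (4,7), (4,7.5), (6,5), (3,5).
By the shoelace formula its area is 4.50.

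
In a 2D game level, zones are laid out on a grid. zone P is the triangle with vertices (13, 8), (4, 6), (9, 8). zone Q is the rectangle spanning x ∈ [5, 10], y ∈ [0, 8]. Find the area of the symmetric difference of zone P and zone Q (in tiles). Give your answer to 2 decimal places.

38.18

|zone P| = 4, |zone Q| = 40, |zone P∩zone Q| = 2.9111.
|zone P △ zone Q| = |zone P| + |zone Q| − 2·|zone P∩zone Q| = 4 + 40 − 5.8222 = 38.18.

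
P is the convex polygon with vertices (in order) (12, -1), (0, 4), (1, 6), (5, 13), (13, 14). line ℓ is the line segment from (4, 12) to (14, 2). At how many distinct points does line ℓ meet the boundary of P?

The segment meets the boundary at (12.312,3.688), (4.273,11.727).

2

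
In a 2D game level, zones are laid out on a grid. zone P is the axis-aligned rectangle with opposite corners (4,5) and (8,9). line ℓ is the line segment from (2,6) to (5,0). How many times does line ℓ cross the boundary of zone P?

The segment lies entirely outside zone P and never meets its boundary.

0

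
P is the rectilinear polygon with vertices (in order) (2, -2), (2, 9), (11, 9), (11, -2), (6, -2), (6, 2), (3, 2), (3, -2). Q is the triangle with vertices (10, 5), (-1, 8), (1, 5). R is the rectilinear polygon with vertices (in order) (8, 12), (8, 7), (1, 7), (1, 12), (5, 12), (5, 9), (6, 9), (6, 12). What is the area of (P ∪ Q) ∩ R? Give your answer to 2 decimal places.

12.32

The region (P ∪ Q) ∩ R is the polygon with vertices (2,7.182), (2,9), (5,9), (6,9), (8,9), (8,7), (1,7), (1,7.455).
By the shoelace formula its area is 12.32.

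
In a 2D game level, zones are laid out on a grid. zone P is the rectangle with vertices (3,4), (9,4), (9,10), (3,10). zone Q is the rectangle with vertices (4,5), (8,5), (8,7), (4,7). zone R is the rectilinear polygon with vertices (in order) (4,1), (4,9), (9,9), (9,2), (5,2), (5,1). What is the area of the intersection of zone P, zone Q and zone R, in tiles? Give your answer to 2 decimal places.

The intersection is the polygon with vertices (4,7), (8,7), (8,5), (4,5).
By the shoelace formula its area is 8.00.

8.00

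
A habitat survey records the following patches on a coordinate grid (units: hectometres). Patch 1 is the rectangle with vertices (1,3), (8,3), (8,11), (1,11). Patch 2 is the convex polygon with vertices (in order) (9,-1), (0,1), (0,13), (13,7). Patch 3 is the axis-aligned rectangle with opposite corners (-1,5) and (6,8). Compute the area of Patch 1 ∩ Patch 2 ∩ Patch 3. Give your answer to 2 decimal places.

The intersection is the polygon with vertices (1,8), (6,8), (6,5), (1,5).
By the shoelace formula its area is 15.00.

15.00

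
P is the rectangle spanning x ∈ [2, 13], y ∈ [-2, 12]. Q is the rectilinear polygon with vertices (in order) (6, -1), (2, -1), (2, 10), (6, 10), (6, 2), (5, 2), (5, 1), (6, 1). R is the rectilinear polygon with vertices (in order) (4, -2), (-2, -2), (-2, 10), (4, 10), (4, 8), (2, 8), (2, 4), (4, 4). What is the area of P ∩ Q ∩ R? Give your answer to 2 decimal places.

14.00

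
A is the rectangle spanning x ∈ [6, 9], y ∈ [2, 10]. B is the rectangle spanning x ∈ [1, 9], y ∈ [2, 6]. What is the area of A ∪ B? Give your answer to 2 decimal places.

44.00

By inclusion–exclusion:
Individual areas: |A| = 24, |B| = 32.
|A∩B|: x∈[6,9], y∈[2,6] → 3·4 = 12.
|A ∪ B| = 56 − 12 = 44.00.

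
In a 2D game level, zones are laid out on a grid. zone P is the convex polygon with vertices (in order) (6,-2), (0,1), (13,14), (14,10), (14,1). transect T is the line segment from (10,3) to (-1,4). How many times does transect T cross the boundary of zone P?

The segment meets the boundary at (2.667,3.667).

1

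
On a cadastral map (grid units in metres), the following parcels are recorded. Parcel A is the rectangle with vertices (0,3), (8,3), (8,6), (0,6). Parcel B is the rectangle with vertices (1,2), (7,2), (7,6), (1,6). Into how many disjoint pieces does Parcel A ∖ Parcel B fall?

2

Parcel A ∖ Parcel B splits into 2 disjoint pieces (area 3, area 3).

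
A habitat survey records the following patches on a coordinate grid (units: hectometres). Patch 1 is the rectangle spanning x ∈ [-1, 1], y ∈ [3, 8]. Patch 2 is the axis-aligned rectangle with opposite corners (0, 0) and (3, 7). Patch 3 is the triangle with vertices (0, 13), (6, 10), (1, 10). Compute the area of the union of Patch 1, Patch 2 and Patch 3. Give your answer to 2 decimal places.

By inclusion–exclusion:
Individual areas: |Patch 1| = 10, |Patch 2| = 21, |Patch 3| = 7.5.
|Patch 1∩Patch 2|: x∈[0,1], y∈[3,7] → 1·4 = 4.
|Patch 1∩Patch 3| = 0.
|Patch 2∩Patch 3| = 0.
|Patch 1∩Patch 2∩Patch 3| = 0.
|Patch 1 ∪ Patch 2 ∪ Patch 3| = 38.5 − 4 + 0 = 34.50.

34.50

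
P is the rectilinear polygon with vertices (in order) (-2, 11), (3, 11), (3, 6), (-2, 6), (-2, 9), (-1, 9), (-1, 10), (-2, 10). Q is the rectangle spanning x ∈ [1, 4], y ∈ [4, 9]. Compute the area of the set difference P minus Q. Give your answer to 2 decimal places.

|P| = 24, |P∩Q| = 6.
|P ∖ Q| = |P| − |P∩Q| = 24 − 6 = 18.00.

18.00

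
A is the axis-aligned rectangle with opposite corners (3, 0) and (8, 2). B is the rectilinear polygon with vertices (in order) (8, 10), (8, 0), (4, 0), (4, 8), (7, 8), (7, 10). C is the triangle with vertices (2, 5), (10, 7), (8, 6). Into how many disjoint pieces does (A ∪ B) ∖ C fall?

(A ∪ B) ∖ C splits into 2 disjoint pieces (area 24.6667, area 10).

2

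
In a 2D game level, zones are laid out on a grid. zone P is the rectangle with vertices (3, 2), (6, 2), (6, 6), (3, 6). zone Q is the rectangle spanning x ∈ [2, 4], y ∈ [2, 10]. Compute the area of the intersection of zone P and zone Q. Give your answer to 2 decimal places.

4.00

|zone P∩zone Q|: x∈[3,4], y∈[2,6] → 1·4 = 4.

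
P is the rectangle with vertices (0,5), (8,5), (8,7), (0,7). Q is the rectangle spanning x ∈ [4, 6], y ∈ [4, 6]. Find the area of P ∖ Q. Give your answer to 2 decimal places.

|P∩Q|: x∈[4,6], y∈[5,6] → 2·1 = 2.
|P| = 16.
|P ∖ Q| = |P| − |P∩Q| = 16 − 2 = 14.00.

14.00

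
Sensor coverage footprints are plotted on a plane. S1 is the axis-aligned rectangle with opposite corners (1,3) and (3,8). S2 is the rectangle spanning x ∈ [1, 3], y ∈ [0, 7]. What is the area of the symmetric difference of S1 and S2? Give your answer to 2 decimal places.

8.00

|S1∩S2|: x∈[1,3], y∈[3,7] → 2·4 = 8.
|S1 △ S2| = |S1| + |S2| − 2·|S1∩S2| = 10 + 14 − 16 = 8.00.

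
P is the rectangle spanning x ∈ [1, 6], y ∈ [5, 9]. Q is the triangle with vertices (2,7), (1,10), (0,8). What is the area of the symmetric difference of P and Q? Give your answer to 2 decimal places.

20.33

|P| = 20, |Q| = 2.5, |P∩Q| = 1.0833.
|P △ Q| = |P| + |Q| − 2·|P∩Q| = 20 + 2.5 − 2.1667 = 20.33.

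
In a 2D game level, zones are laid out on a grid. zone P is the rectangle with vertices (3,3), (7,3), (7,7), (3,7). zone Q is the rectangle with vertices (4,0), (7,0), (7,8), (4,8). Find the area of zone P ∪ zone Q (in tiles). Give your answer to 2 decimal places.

28.00

By inclusion–exclusion:
Individual areas: |zone P| = 16, |zone Q| = 24.
|zone P∩zone Q|: x∈[4,7], y∈[3,7] → 3·4 = 12.
|zone P ∪ zone Q| = 40 − 12 = 28.00.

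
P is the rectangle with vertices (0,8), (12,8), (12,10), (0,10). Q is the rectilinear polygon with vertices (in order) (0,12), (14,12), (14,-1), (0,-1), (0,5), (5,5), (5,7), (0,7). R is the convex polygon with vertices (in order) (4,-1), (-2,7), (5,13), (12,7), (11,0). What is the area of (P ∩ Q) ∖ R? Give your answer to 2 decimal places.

|P ∩ Q| = 24.
|(P ∩ Q) ∩ R| = 18.369.
|(P ∩ Q) ∖ R| = 24 − 18.369 = 5.63.

5.63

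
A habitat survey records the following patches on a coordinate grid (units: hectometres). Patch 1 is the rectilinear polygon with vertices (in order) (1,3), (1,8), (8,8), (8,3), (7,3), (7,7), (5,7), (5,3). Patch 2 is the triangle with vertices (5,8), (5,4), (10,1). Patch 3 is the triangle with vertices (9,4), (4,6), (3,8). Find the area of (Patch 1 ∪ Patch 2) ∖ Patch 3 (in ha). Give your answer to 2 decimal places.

31.29

|Patch 1 ∪ Patch 2| = 35.1429.
|(Patch 1 ∪ Patch 2) ∩ Patch 3| = 3.8545.
|(Patch 1 ∪ Patch 2) ∖ Patch 3| = 35.1429 − 3.8545 = 31.29.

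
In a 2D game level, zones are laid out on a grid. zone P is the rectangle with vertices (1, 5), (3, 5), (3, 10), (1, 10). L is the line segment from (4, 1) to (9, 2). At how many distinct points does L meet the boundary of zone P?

The segment lies entirely outside zone P and never meets its boundary.

0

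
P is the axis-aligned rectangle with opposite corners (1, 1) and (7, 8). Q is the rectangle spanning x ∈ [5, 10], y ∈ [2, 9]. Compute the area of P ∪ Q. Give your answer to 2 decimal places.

65.00

By inclusion–exclusion:
Individual areas: |P| = 42, |Q| = 35.
|P∩Q|: x∈[5,7], y∈[2,8] → 2·6 = 12.
|P ∪ Q| = 77 − 12 = 65.00.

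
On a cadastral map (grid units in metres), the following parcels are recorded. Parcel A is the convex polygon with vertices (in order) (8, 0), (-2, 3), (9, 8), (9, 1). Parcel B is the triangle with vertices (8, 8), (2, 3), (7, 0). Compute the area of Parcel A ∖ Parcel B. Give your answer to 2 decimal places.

|Parcel A| = 45, |Parcel A∩Parcel B| = 21.0855.
|Parcel A ∖ Parcel B| = |Parcel A| − |Parcel A∩Parcel B| = 45 − 21.0855 = 23.91.

23.91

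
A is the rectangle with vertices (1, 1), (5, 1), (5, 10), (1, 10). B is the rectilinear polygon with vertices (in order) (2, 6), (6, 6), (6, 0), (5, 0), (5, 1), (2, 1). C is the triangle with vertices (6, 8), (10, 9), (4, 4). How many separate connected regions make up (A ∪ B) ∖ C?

1

(A ∪ B) ∖ C is a single connected region.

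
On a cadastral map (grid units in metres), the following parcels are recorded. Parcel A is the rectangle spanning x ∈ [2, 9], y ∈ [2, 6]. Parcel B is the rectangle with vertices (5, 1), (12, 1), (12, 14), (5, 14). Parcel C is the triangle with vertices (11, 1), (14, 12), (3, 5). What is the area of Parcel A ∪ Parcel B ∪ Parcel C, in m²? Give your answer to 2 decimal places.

By inclusion–exclusion:
Individual areas: |Parcel A| = 28, |Parcel B| = 91, |Parcel C| = 50.
|Parcel A∩Parcel B|: x∈[5,9], y∈[2,6] → 4·4 = 16.
|Parcel A∩Parcel C| = 14.2143.
|Parcel B∩Parcel C| = 41.6667.
|Parcel A∩Parcel B∩Parcel C| = 12.
|Parcel A ∪ Parcel B ∪ Parcel C| = 169 − 71.881 + 12 = 109.12.

109.12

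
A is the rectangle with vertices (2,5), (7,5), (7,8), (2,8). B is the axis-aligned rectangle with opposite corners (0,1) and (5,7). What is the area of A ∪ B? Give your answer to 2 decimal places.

By inclusion–exclusion:
Individual areas: |A| = 15, |B| = 30.
|A∩B|: x∈[2,5], y∈[5,7] → 3·2 = 6.
|A ∪ B| = 45 − 6 = 39.00.

39.00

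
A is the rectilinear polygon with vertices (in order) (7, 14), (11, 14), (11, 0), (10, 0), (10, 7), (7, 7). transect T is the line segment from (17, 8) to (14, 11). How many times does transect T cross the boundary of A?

0

The segment lies entirely outside A and never meets its boundary.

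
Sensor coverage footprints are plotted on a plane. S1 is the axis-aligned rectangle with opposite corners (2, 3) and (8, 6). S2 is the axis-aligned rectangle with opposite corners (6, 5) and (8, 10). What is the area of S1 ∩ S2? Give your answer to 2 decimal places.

2.00

|S1∩S2|: x∈[6,8], y∈[5,6] → 2·1 = 2.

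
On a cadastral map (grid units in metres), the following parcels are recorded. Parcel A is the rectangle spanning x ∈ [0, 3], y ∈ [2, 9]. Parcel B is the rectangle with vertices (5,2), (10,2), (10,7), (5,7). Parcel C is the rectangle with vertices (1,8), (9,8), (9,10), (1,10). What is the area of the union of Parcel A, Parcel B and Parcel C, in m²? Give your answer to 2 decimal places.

60.00

By inclusion–exclusion:
Individual areas: |Parcel A| = 21, |Parcel B| = 25, |Parcel C| = 16.
|Parcel A∩Parcel B| = 0 (no overlap).
|Parcel A∩Parcel C|: x∈[1,3], y∈[8,9] → 2·1 = 2.
|Parcel B∩Parcel C| = 0 (no overlap).
|Parcel A∩Parcel B∩Parcel C| = 0.
|Parcel A ∪ Parcel B ∪ Parcel C| = 62 − 2 + 0 = 60.00.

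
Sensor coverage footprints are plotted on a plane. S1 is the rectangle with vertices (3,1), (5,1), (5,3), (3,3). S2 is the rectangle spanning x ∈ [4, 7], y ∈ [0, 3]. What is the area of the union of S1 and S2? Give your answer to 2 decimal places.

By inclusion–exclusion:
Individual areas: |S1| = 4, |S2| = 9.
|S1∩S2|: x∈[4,5], y∈[1,3] → 1·2 = 2.
|S1 ∪ S2| = 13 − 2 = 11.00.

11.00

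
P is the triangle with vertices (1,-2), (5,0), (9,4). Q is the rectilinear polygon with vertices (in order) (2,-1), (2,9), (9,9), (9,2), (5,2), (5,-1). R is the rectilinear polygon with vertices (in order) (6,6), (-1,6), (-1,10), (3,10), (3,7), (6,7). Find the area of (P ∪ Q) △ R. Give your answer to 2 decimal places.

66.67

|P ∪ Q| = 59.6667.
|(P ∪ Q) ∩ R| = 6.
|(P ∪ Q) △ R| = 59.6667 + 19 − 12 = 66.67.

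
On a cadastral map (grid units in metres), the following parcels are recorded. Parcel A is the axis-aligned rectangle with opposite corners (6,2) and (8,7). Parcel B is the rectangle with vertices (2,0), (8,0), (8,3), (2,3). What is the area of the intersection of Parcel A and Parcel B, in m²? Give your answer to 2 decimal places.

2.00

|Parcel A∩Parcel B|: x∈[6,8], y∈[2,3] → 2·1 = 2.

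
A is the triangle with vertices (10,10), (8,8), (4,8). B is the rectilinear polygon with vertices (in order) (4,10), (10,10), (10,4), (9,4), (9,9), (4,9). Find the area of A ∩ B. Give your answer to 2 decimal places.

The intersection is the polygon with vertices (9,9), (7,9), (10,10).
By the shoelace formula its area is 1.00.

1.00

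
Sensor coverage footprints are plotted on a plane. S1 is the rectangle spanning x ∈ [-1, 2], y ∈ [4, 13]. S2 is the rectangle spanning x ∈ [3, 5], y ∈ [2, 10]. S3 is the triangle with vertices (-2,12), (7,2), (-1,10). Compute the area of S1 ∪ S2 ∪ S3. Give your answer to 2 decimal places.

44.17

By inclusion–exclusion:
Individual areas: |S1| = 27, |S2| = 16, |S3| = 4.
|S1∩S2| = 0 (no overlap).
|S1∩S3| = 2.1667.
|S2∩S3| = 0.6667.
|S1∩S2∩S3| = 0.
|S1 ∪ S2 ∪ S3| = 47 − 2.8333 + 0 = 44.17.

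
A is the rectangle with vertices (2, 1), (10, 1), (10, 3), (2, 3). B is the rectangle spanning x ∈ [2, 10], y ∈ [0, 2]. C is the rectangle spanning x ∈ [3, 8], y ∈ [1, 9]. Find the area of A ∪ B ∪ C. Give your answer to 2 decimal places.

54.00

By inclusion–exclusion:
Individual areas: |A| = 16, |B| = 16, |C| = 40.
|A∩B|: x∈[2,10], y∈[1,2] → 8·1 = 8.
|A∩C|: x∈[3,8], y∈[1,3] → 5·2 = 10.
|B∩C|: x∈[3,8], y∈[1,2] → 5·1 = 5.
|A∩B∩C| = 5.
|A ∪ B ∪ C| = 72 − 23 + 5 = 54.00.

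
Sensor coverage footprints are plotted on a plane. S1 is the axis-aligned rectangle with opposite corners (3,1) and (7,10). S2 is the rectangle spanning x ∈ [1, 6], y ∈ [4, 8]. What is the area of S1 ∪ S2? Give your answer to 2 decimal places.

44.00

By inclusion–exclusion:
Individual areas: |S1| = 36, |S2| = 20.
|S1∩S2|: x∈[3,6], y∈[4,8] → 3·4 = 12.
|S1 ∪ S2| = 56 − 12 = 44.00.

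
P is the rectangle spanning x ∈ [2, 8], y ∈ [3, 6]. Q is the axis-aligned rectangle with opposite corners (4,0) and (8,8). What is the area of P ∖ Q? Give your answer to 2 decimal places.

6.00

|P∩Q|: x∈[4,8], y∈[3,6] → 4·3 = 12.
|P| = 18.
|P ∖ Q| = |P| − |P∩Q| = 18 − 12 = 6.00.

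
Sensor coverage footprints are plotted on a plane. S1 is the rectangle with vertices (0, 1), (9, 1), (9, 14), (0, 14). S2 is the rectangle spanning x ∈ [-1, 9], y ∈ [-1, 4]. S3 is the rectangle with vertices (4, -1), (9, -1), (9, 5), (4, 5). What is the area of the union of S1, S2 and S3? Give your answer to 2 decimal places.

By inclusion–exclusion:
Individual areas: |S1| = 117, |S2| = 50, |S3| = 30.
|S1∩S2|: x∈[0,9], y∈[1,4] → 9·3 = 27.
|S1∩S3|: x∈[4,9], y∈[1,5] → 5·4 = 20.
|S2∩S3|: x∈[4,9], y∈[-1,4] → 5·5 = 25.
|S1∩S2∩S3| = 15.
|S1 ∪ S2 ∪ S3| = 197 − 72 + 15 = 140.00.

140.00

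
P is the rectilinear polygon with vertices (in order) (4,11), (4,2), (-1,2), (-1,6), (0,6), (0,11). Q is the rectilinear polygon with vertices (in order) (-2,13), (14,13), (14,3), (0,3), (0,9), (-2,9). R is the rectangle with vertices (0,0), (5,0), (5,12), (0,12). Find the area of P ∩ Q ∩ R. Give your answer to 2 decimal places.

The intersection is the polygon with vertices (0,3), (0,6), (0,9), (0,11), (4,11), (4,3).
By the shoelace formula its area is 32.00.

32.00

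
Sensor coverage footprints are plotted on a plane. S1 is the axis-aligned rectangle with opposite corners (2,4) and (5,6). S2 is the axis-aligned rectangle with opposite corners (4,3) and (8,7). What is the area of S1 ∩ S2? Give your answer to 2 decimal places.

2.00

|S1∩S2|: x∈[4,5], y∈[4,6] → 1·2 = 2.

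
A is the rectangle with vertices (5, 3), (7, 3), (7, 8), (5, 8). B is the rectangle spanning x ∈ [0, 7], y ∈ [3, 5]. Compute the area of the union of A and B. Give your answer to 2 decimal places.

20.00

By inclusion–exclusion:
Individual areas: |A| = 10, |B| = 14.
|A∩B|: x∈[5,7], y∈[3,5] → 2·2 = 4.
|A ∪ B| = 24 − 4 = 20.00.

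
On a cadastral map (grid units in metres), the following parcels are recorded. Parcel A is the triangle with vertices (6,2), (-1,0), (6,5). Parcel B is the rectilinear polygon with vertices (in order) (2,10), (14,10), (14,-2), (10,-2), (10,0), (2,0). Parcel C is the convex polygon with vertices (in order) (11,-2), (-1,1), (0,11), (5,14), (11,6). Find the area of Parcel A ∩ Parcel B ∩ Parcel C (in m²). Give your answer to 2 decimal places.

8.57

The intersection is the polygon with vertices (2,2.143), (6,5), (6,2), (2,0.857).
By the shoelace formula its area is 8.57.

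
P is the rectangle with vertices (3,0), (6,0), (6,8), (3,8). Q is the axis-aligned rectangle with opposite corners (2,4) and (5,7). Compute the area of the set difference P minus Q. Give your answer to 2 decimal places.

18.00

|P∩Q|: x∈[3,5], y∈[4,7] → 2·3 = 6.
|P| = 24.
|P ∖ Q| = |P| − |P∩Q| = 24 − 6 = 18.00.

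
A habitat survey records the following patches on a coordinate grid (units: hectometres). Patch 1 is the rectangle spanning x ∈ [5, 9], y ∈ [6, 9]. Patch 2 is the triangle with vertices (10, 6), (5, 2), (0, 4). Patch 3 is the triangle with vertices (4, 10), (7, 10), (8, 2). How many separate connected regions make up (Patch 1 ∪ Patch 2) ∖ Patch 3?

4

(Patch 1 ∪ Patch 2) ∖ Patch 3 splits into 4 disjoint pieces (area 1, area 5.0625, area 11.8831, area 1.663).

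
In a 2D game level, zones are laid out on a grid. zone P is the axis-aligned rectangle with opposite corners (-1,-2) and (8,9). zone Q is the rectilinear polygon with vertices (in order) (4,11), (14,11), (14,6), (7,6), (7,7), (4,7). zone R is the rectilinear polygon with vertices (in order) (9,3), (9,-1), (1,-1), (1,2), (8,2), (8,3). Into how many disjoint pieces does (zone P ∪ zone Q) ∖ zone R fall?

(zone P ∪ zone Q) ∖ zone R is a single connected region.

1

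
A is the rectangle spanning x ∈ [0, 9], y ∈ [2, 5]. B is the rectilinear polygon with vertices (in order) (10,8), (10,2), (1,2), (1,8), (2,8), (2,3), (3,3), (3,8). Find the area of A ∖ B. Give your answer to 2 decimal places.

5.00

|A| = 27, |A∩B| = 22.
|A ∖ B| = |A| − |A∩B| = 27 − 22 = 5.00.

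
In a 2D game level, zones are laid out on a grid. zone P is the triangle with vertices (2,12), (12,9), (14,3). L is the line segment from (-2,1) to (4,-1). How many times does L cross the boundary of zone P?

0

The segment lies entirely outside zone P and never meets its boundary.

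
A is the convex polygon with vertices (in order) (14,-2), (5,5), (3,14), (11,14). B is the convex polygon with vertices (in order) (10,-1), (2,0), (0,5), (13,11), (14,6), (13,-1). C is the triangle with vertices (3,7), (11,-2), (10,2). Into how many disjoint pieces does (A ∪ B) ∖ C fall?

(A ∪ B) ∖ C splits into 2 disjoint pieces (area 106.6448, area 37.402).

2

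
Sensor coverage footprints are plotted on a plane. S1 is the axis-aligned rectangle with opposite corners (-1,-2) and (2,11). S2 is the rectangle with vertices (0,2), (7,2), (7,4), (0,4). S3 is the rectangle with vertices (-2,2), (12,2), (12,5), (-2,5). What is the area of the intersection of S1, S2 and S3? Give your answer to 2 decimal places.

4.00

The intersection is the polygon with vertices (0,2), (0,4), (2,4), (2,2).
By the shoelace formula its area is 4.00.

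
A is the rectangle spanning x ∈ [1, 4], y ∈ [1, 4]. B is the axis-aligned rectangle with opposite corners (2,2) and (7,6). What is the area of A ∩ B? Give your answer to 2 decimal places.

|A∩B|: x∈[2,4], y∈[2,4] → 2·2 = 4.

4.00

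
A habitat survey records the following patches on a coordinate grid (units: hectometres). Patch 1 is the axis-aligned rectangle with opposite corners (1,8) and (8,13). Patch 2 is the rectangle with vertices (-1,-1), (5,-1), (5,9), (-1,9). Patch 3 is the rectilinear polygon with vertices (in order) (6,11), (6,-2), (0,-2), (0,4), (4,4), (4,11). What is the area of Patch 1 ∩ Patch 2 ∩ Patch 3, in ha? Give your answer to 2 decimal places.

The intersection is the polygon with vertices (5,9), (5,8), (4,8), (4,9).
By the shoelace formula its area is 1.00.

1.00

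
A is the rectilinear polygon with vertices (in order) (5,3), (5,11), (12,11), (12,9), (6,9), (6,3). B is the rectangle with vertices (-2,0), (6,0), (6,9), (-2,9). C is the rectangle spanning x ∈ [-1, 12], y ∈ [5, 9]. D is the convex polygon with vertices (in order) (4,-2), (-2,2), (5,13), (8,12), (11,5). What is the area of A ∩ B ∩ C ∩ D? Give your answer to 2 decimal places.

The intersection is the polygon with vertices (6,5), (5,5), (5,9), (6,9).
By the shoelace formula its area is 4.00.

4.00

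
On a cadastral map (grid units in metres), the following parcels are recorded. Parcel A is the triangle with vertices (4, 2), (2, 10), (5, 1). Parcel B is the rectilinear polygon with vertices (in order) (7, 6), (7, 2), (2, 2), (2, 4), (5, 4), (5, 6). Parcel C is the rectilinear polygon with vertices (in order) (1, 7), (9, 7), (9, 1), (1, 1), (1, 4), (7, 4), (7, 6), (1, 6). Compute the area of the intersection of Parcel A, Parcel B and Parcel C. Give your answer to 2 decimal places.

The intersection is the polygon with vertices (4,4), (4.667,2), (4,2), (3.5,4).
By the shoelace formula its area is 1.17.

1.17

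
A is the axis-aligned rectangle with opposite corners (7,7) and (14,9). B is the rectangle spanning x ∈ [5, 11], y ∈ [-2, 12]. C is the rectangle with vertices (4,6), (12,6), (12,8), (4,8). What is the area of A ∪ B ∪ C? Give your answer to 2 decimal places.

93.00

By inclusion–exclusion:
Individual areas: |A| = 14, |B| = 84, |C| = 16.
|A∩B|: x∈[7,11], y∈[7,9] → 4·2 = 8.
|A∩C|: x∈[7,12], y∈[7,8] → 5·1 = 5.
|B∩C|: x∈[5,11], y∈[6,8] → 6·2 = 12.
|A∩B∩C| = 4.
|A ∪ B ∪ C| = 114 − 25 + 4 = 93.00.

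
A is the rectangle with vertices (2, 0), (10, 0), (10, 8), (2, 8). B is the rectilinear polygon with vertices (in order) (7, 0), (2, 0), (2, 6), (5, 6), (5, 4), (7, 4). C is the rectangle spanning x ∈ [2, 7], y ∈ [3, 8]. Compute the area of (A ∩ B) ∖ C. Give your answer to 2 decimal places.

15.00

|A ∩ B| = 26.
|(A ∩ B) ∩ C| = 11.
|(A ∩ B) ∖ C| = 26 − 11 = 15.00.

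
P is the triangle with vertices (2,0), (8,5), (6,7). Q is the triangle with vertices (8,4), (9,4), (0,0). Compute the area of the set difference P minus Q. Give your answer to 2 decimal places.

|P| = 11, |P∩Q| = 0.3867.
|P ∖ Q| = |P| − |P∩Q| = 11 − 0.3867 = 10.61.

10.61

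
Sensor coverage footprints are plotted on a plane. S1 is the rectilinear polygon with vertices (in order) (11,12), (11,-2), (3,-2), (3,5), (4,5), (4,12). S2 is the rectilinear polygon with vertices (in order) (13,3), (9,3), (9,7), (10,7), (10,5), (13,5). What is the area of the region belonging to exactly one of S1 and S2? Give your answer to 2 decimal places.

103.00

|S1| = 105, |S2| = 10, |S1∩S2| = 6.
|S1 △ S2| = |S1| + |S2| − 2·|S1∩S2| = 105 + 10 − 12 = 103.00.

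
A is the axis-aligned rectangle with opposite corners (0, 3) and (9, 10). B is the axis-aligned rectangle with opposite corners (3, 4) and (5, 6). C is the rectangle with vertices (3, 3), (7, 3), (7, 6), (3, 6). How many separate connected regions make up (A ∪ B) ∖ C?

1

(A ∪ B) ∖ C is a single connected region.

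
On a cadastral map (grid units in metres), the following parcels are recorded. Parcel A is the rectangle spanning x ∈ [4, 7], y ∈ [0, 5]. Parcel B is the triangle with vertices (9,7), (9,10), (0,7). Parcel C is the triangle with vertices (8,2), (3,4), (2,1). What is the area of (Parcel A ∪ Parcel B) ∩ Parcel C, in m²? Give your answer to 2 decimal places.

4.25

The region (Parcel A ∪ Parcel B) ∩ Parcel C is the polygon with vertices (7,1.833), (4,1.333), (4,3.6), (7,2.4).
By the shoelace formula its area is 4.25.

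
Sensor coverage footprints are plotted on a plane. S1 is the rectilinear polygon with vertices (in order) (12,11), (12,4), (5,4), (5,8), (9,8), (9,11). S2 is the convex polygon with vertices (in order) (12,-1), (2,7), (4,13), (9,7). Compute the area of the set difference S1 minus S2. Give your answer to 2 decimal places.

|S1| = 37, |S1∩S2| = 17.0458.
|S1 ∖ S2| = |S1| − |S1∩S2| = 37 − 17.0458 = 19.95.

19.95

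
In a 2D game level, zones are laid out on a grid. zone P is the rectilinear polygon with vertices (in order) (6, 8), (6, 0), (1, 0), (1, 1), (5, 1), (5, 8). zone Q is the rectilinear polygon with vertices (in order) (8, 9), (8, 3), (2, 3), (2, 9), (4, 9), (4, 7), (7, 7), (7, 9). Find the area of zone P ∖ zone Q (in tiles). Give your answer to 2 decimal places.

8.00

|zone P| = 12, |zone P∩zone Q| = 4.
|zone P ∖ zone Q| = |zone P| − |zone P∩zone Q| = 12 − 4 = 8.00.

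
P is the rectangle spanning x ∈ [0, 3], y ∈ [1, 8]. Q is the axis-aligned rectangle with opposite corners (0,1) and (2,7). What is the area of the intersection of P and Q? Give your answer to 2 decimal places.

|P∩Q|: x∈[0,2], y∈[1,7] → 2·6 = 12.

12.00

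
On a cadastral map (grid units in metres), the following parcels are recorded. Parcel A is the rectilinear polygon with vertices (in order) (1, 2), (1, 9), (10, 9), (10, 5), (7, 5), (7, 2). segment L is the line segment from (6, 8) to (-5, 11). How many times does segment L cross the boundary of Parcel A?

1

The segment meets the boundary at (2.333,9).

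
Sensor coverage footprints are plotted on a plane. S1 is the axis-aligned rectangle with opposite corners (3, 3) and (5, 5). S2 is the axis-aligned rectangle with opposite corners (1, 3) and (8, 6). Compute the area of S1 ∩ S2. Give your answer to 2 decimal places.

4.00

|S1∩S2|: x∈[3,5], y∈[3,5] → 2·2 = 4.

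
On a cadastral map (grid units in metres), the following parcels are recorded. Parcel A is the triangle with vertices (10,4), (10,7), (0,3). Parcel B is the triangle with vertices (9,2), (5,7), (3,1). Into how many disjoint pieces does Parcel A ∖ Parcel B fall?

Parcel A ∖ Parcel B splits into 2 disjoint pieces (area 7.9251, area 2.4072).

2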